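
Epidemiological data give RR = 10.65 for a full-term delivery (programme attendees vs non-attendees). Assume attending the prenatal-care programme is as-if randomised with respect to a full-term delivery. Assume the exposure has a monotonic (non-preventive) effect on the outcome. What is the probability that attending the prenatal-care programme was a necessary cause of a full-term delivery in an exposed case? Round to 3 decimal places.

PN ≈ 0.906

Under exogeneity and monotonicity, PN = (RR − 1) / RR = 1 − 1/RR.
PN = (10.65 − 1) / 10.65 = 9.65 / 10.65 ≈ 0.9061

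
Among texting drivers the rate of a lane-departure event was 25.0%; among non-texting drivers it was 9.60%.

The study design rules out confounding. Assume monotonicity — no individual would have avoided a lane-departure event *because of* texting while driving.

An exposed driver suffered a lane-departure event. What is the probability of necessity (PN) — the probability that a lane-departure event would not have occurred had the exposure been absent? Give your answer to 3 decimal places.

p₁ = 0.25, p₀ = 0.096.
Under exogeneity and monotonicity, PN = (p₁ − p₀) / p₁.
PN = (0.25 − 0.096) / 0.25 = 0.154 / 0.25 ≈ 0.6160

PN ≈ 0.616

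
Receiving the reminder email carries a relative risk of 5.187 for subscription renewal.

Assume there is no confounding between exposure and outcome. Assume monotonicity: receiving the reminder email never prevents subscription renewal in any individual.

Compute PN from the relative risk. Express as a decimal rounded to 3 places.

PN ≈ 0.807

Under exogeneity and monotonicity, PN = (RR − 1) / RR = 1 − 1/RR.
PN = (5.187 − 1) / 5.187 = 4.187 / 5.187 ≈ 0.8072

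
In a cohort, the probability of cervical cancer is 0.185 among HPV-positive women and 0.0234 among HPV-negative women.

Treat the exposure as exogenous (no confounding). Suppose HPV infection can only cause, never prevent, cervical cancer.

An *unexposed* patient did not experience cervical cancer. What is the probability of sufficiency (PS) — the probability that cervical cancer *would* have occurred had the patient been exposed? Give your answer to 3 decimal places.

Let p₁ = 0.185, p₀ = 0.0234.
Under exogeneity and monotonicity, PS = (p₁ − p₀) / (1 − p₀).
PS = (0.185 − 0.0234) / (1 − 0.0234) = 0.1616 / 0.9766 ≈ 0.1655

PS ≈ 0.165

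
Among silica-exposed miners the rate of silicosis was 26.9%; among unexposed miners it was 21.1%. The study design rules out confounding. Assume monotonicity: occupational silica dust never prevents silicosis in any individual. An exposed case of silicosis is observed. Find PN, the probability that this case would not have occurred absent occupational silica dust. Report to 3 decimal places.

p₁ = 0.269, p₀ = 0.211.
Under exogeneity and monotonicity, PN = (p₁ − p₀) / p₁.
PN = (0.269 − 0.211) / 0.269 = 0.058 / 0.269 ≈ 0.2156

PN ≈ 0.216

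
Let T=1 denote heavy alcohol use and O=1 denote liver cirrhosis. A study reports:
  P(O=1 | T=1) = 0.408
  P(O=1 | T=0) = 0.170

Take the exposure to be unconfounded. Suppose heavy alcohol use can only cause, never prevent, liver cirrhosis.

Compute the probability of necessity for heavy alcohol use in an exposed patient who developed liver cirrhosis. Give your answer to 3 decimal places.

Let p₁ = 0.408, p₀ = 0.17.
Under exogeneity and monotonicity, PN = (p₁ − p₀) / p₁.
PN = (0.408 − 0.17) / 0.408 = 0.238 / 0.408 ≈ 0.5833

PN ≈ 0.583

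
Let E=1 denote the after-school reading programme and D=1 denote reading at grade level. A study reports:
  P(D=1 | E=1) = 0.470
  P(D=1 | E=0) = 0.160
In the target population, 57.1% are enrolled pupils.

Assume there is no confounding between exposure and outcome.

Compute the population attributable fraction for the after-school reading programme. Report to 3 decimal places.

PAF ≈ 0.525

Let p₁ = 0.47, p₀ = 0.16.
Overall risk P(Y=1) = π·p₁ + (1−π)·p₀ = 0.571×0.47 + 0.429×0.16 = 0.33701.
Under exogeneity, PAF = [P(Y=1) − p₀] / P(Y=1).
PAF = (0.33701 − 0.16) / 0.33701 ≈ 0.5252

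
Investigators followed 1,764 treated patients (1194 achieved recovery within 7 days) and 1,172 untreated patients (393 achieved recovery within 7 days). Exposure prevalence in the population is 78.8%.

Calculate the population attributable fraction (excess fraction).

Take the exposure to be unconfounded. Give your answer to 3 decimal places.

p₁ = P(outcome | exposed) = 1194/1764 = 0.67687
p₀ = P(outcome | unexposed) = 393/1172 = 0.33532
Overall risk P(Y=1) = π·p₁ + (1−π)·p₀ = 0.788×0.67687 + 0.212×0.33532 = 0.60446.
Under exogeneity, PAF = [P(Y=1) − p₀] / P(Y=1).
PAF = (0.60446 − 0.33532) / 0.60446 ≈ 0.4453

PAF ≈ 0.445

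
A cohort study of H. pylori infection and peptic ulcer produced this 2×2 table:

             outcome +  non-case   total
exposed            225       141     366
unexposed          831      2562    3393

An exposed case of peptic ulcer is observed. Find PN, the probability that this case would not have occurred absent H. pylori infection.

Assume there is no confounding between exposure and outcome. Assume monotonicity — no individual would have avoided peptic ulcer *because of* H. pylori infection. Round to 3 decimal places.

PN ≈ 0.602

p₁ = P(outcome | exposed) = 225/366 = 0.61475
p₀ = P(outcome | unexposed) = 831/3393 = 0.24492
Under exogeneity and monotonicity, PN = (p₁ − p₀)/p₁.
PN = (0.61475 − 0.24492) / 0.61475 ≈ 0.6016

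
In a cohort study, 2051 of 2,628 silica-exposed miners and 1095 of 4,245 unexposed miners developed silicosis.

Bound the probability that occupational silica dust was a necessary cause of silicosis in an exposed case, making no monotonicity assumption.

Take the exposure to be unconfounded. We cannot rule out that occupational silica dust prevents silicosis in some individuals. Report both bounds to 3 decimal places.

p₁ = P(outcome | exposed) = 2051/2628 = 0.78044
p₀ = P(outcome | unexposed) = 1095/4245 = 0.25795
Under exogeneity alone the bounds on PN are max{0,(p₁−p₀)/p₁} ≤ PN ≤ min{1,(1−p₀)/p₁}.
  lower = (p₁ − p₀)/p₁ = 0.52249 / 0.78044 ≈ 0.6695
  upper = min{1, (1 − p₀)/p₁} = 0.74205 / 0.78044 ≈ 0.9508

0.669 ≤ PN ≤ 0.951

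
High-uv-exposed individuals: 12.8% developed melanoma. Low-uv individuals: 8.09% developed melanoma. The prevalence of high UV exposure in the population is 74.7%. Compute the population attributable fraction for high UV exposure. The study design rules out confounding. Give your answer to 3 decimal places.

PAF ≈ 0.303

p₁ = 0.128, p₀ = 0.0809.
Overall risk P(Y=1) = π·p₁ + (1−π)·p₀ = 0.747×0.128 + 0.253×0.0809 = 0.11608.
Under exogeneity, PAF = [P(Y=1) − p₀] / P(Y=1).
PAF = (0.11608 − 0.0809) / 0.11608 ≈ 0.3031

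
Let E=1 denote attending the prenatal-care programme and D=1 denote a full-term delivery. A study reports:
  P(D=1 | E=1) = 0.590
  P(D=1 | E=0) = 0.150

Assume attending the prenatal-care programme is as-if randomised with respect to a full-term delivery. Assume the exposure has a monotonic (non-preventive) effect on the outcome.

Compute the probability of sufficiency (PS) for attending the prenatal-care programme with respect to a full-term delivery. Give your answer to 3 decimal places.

PS ≈ 0.518

Let p₁ = 0.59, p₀ = 0.15.
Under exogeneity and monotonicity, PS = (p₁ − p₀) / (1 − p₀).
PS = (0.59 − 0.15) / (1 − 0.15) = 0.44 / 0.85 ≈ 0.5176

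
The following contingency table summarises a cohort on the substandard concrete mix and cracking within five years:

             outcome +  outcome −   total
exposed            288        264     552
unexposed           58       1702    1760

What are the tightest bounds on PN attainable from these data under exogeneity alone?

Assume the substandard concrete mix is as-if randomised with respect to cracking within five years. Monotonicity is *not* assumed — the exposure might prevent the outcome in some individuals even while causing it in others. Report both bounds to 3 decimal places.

p₁ = P(outcome | exposed) = 288/552 = 0.52174
p₀ = P(outcome | unexposed) = 58/1760 = 0.032955
Under exogeneity alone the bounds on PN are max{0,(p₁−p₀)/p₁} ≤ PN ≤ min{1,(1−p₀)/p₁}.
  lower = (p₁ − p₀)/p₁ = 0.48878 / 0.52174 ≈ 0.9368
  upper = min{1, (1 − p₀)/p₁} = 0.96705 / 0.52174 ≈ 1.8535 → capped at 1

0.937 ≤ PN ≤ 1.000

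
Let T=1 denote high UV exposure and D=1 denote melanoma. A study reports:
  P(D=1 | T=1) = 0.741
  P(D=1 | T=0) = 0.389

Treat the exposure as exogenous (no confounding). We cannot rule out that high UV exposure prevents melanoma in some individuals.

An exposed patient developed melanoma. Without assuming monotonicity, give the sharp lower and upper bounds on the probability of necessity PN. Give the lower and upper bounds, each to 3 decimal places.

Let p₁ = 0.741, p₀ = 0.389.
Under exogeneity alone the bounds on PN are max{0,(p₁−p₀)/p₁} ≤ PN ≤ min{1,(1−p₀)/p₁}.
  lower = (p₁ − p₀)/p₁ = 0.352 / 0.741 ≈ 0.4750
  upper = min{1, (1 − p₀)/p₁} = 0.611 / 0.741 ≈ 0.8246

0.475 ≤ PN ≤ 0.825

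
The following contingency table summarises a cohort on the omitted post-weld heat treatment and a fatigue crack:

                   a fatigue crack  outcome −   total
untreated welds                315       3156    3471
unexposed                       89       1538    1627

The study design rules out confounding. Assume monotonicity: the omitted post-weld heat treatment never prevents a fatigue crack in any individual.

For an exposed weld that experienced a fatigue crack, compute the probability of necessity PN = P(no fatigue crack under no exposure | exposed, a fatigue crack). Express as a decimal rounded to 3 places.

p₁ = P(outcome | exposed) = 315/3471 = 0.090752
p₀ = P(outcome | unexposed) = 89/1627 = 0.054702
Under exogeneity and monotonicity, PN = (p₁ − p₀)/p₁.
PN = (0.090752 − 0.054702) / 0.090752 ≈ 0.3972

PN ≈ 0.397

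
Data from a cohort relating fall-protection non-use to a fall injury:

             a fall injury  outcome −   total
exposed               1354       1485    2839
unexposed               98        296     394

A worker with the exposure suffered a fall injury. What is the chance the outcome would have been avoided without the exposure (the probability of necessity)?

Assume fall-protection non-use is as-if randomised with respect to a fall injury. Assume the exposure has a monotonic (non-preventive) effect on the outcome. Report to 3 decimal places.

PN ≈ 0.478

p₁ = P(outcome | exposed) = 1354/2839 = 0.47693
p₀ = P(outcome | unexposed) = 98/394 = 0.24873
Under exogeneity and monotonicity, PN = (p₁ − p₀) / p₁.
PN = (0.47693 − 0.24873) / 0.47693 = 0.2282 / 0.47693 ≈ 0.4785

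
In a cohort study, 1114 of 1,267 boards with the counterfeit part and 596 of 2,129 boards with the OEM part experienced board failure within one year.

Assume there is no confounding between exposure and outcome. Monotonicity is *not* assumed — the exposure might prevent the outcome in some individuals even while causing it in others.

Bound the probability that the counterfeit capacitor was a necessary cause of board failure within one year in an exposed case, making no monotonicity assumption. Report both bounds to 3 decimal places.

p₁ = P(outcome | exposed) = 1114/1267 = 0.87924
p₀ = P(outcome | unexposed) = 596/2129 = 0.27994
Under exogeneity alone the bounds on PN are max{0,(p₁−p₀)/p₁} ≤ PN ≤ min{1,(1−p₀)/p₁}.
  lower = (p₁ − p₀)/p₁ = 0.5993 / 0.87924 ≈ 0.6816
  upper = min{1, (1 − p₀)/p₁} = 0.72006 / 0.87924 ≈ 0.8190

0.682 ≤ PN ≤ 0.819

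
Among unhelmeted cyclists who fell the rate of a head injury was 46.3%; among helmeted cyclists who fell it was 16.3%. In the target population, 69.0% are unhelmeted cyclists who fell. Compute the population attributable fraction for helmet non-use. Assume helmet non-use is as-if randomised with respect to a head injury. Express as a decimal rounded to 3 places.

p₁ = 0.463, p₀ = 0.163.
Overall risk P(Y=1) = π·p₁ + (1−π)·p₀ = 0.69×0.463 + 0.31×0.163 = 0.37.
Under exogeneity, PAF = [P(Y=1) − p₀] / P(Y=1).
PAF = (0.37 − 0.163) / 0.37 ≈ 0.5595

PAF ≈ 0.559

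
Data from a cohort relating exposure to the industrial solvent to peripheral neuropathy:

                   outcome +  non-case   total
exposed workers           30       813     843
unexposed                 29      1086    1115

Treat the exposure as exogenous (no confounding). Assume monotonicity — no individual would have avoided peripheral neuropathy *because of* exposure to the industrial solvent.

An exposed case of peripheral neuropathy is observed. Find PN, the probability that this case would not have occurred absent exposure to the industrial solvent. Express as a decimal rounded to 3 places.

p₁ = P(outcome | exposed) = 30/843 = 0.035587
p₀ = P(outcome | unexposed) = 29/1115 = 0.026009
Under exogeneity and monotonicity, PN = (p₁ − p₀)/p₁.
PN = (0.035587 − 0.026009) / 0.035587 ≈ 0.2691

PN ≈ 0.269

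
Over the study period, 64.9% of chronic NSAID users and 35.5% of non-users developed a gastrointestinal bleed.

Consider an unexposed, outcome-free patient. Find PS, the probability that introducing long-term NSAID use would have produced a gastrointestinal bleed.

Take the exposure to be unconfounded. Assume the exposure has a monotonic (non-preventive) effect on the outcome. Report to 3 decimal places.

p₁ = 0.649, p₀ = 0.355.
Under exogeneity and monotonicity, PS = (p₁ − p₀) / (1 − p₀).
PS = (0.649 − 0.355) / (1 − 0.355) = 0.294 / 0.645 ≈ 0.4558

PS ≈ 0.456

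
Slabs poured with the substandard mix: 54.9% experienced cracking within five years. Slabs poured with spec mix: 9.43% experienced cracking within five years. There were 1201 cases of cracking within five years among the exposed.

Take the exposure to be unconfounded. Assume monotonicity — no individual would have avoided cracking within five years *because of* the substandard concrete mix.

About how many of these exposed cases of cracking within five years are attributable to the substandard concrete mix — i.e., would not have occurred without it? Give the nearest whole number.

about 995 cases

p₁ = 0.549, p₀ = 0.0943.
PN = (p₁ − p₀)/p₁ = (0.549 − 0.0943) / 0.549 ≈ 0.82823.
Attributable cases ≈ PN × (exposed cases) = 0.82823 × 1201 ≈ 994.71.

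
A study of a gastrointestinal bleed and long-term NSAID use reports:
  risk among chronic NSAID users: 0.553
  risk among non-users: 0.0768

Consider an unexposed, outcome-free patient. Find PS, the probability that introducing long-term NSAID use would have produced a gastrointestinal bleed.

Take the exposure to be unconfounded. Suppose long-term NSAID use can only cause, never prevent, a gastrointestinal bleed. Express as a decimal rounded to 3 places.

PS ≈ 0.516

Let p₁ = 0.553, p₀ = 0.0768.
Under exogeneity and monotonicity, PS = (p₁ − p₀) / (1 − p₀).
PS = (0.553 − 0.0768) / (1 − 0.0768) = 0.4762 / 0.9232 ≈ 0.5158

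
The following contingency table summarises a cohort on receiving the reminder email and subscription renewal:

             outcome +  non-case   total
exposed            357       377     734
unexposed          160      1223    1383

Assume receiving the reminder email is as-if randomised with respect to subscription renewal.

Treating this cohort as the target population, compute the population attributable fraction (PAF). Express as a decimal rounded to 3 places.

PAF ≈ 0.526

p₁ = P(outcome | exposed) = 357/734 = 0.48638
p₀ = P(outcome | unexposed) = 160/1383 = 0.11569
Exposure prevalence π = 734/2117 = 0.34672; overall risk P(Y=1) = 0.24421.
Under exogeneity, PAF = [P(Y=1) − p₀]/P(Y=1).
PAF = (0.24421 − 0.11569) / 0.24421 ≈ 0.5263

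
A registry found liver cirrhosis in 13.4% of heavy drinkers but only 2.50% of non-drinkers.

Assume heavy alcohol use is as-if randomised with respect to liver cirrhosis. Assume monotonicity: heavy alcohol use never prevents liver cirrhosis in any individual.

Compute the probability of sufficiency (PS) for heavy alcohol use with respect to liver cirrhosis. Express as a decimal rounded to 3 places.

p₁ = 0.134, p₀ = 0.025.
Under exogeneity and monotonicity, PS = (p₁ − p₀) / (1 − p₀).
PS = (0.134 − 0.025) / (1 − 0.025) = 0.109 / 0.975 ≈ 0.1118

PS ≈ 0.112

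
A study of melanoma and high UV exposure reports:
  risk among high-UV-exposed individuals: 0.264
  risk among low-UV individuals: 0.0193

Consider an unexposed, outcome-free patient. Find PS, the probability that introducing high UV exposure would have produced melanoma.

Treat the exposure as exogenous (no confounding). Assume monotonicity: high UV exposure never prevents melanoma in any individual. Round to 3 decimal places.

PS ≈ 0.250

Let p₁ = 0.264, p₀ = 0.0193.
Under exogeneity and monotonicity, PS = (p₁ − p₀) / (1 − p₀).
PS = (0.264 − 0.0193) / (1 − 0.0193) = 0.2447 / 0.9807 ≈ 0.2495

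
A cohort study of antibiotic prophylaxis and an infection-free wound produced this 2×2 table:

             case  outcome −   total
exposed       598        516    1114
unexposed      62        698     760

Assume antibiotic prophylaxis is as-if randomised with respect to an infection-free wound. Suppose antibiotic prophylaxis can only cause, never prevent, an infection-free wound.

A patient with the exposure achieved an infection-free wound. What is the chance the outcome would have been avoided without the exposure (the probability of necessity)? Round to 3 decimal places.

PN ≈ 0.848

p₁ = P(outcome | exposed) = 598/1114 = 0.5368
p₀ = P(outcome | unexposed) = 62/760 = 0.081579
Under exogeneity and monotonicity, PN = (p₁ − p₀)/p₁.
PN = (0.5368 − 0.081579) / 0.5368 ≈ 0.8480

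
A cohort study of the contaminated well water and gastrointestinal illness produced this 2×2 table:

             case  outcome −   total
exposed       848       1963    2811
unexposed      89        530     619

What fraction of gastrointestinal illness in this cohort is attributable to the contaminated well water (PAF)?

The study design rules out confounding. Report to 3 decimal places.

PAF ≈ 0.474

p₁ = P(outcome | exposed) = 848/2811 = 0.30167
p₀ = P(outcome | unexposed) = 89/619 = 0.14378
Exposure prevalence π = 2811/3430 = 0.81953; overall risk P(Y=1) = 0.27318.
Under exogeneity, PAF = [P(Y=1) − p₀]/P(Y=1).
PAF = (0.27318 − 0.14378) / 0.27318 ≈ 0.4737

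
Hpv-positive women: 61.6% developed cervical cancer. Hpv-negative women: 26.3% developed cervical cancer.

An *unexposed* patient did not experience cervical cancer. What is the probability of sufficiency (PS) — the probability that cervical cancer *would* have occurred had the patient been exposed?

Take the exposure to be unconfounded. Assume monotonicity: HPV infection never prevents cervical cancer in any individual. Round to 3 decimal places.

p₁ = 0.616, p₀ = 0.263.
Under exogeneity and monotonicity, PS = (p₁ − p₀) / (1 − p₀).
PS = (0.616 − 0.263) / (1 − 0.263) = 0.353 / 0.737 ≈ 0.4790

PS ≈ 0.479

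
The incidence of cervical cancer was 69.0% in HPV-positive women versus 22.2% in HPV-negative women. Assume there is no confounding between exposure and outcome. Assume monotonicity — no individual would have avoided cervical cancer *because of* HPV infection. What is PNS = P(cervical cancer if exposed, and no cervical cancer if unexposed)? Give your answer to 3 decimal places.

PNS ≈ 0.468

p₁ = 0.69, p₀ = 0.222.
Under exogeneity and monotonicity, PNS = p₁ − p₀.
PNS = 0.69 − 0.222 = 0.468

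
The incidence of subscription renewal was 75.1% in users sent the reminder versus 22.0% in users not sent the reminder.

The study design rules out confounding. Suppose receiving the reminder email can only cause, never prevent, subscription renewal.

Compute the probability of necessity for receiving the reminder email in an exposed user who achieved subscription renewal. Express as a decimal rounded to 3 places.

p₁ = 0.751, p₀ = 0.22.
Under exogeneity and monotonicity, PN = (p₁ − p₀) / p₁.
PN = (0.751 − 0.22) / 0.751 = 0.531 / 0.751 ≈ 0.7071

PN ≈ 0.707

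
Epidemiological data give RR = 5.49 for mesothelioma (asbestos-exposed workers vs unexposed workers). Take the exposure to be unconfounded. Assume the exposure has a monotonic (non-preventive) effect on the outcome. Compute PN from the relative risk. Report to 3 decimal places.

Under exogeneity and monotonicity, PN = (RR − 1) / RR = 1 − 1/RR.
PN = (5.49 − 1) / 5.49 = 4.49 / 5.49 ≈ 0.8179

PN ≈ 0.818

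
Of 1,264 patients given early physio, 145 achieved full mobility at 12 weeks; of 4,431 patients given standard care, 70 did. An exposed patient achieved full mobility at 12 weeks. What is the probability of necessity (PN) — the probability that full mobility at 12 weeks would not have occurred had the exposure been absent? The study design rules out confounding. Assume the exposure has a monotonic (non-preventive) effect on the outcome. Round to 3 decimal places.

PN ≈ 0.862

p₁ = P(outcome | exposed) = 145/1264 = 0.11472
p₀ = P(outcome | unexposed) = 70/4431 = 0.015798
Under exogeneity and monotonicity, PN = (p₁ − p₀) / p₁.
PN = (0.11472 − 0.015798) / 0.11472 = 0.098917 / 0.11472 ≈ 0.8623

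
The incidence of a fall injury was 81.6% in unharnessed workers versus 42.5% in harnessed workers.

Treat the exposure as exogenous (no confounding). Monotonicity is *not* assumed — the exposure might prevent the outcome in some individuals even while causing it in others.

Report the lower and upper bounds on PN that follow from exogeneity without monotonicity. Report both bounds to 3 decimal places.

0.479 ≤ PN ≤ 0.705

p₁ = 0.816, p₀ = 0.425.
Under exogeneity alone the bounds on PN are max{0,(p₁−p₀)/p₁} ≤ PN ≤ min{1,(1−p₀)/p₁}.
  lower = (p₁ − p₀)/p₁ = 0.391 / 0.816 ≈ 0.4792
  upper = min{1, (1 − p₀)/p₁} = 0.575 / 0.816 ≈ 0.7047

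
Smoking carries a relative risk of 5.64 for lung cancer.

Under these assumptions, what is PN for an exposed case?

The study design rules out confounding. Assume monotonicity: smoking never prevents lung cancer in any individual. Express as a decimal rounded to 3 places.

PN ≈ 0.823

Under exogeneity and monotonicity, PN = (RR − 1) / RR = 1 − 1/RR.
PN = (5.64 − 1) / 5.64 = 4.64 / 5.64 ≈ 0.8227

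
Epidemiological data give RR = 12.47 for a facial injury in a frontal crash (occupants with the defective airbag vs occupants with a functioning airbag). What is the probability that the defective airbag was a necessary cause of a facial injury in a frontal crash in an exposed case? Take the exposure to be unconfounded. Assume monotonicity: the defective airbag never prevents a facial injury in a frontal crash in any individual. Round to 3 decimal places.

Under exogeneity and monotonicity, PN = (RR − 1) / RR = 1 − 1/RR.
PN = (12.47 − 1) / 12.47 = 11.47 / 12.47 ≈ 0.9198

PN ≈ 0.920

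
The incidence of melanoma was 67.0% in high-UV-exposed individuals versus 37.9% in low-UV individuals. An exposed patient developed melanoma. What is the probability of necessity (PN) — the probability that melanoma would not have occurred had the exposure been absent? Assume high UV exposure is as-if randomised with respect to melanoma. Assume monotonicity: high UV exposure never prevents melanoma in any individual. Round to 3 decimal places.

PN ≈ 0.434

p₁ = 0.67, p₀ = 0.379.
Under exogeneity and monotonicity, PN = (p₁ − p₀) / p₁.
PN = (0.67 − 0.379) / 0.67 = 0.291 / 0.67 ≈ 0.4343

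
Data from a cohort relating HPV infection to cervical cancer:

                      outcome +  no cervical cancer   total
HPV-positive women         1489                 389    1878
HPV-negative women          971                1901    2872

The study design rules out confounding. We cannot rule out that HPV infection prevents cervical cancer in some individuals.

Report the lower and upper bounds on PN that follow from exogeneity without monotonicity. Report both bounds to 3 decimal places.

0.574 ≤ PN ≤ 0.835

p₁ = P(outcome | exposed) = 1489/1878 = 0.79286
p₀ = P(outcome | unexposed) = 971/2872 = 0.33809
Under exogeneity alone the bounds on PN are max{0,(p₁−p₀)/p₁} ≤ PN ≤ min{1,(1−p₀)/p₁}.
  lower = (p₁ − p₀)/p₁ = 0.45477 / 0.79286 ≈ 0.5736
  upper = min{1, (1 − p₀)/p₁} = 0.66191 / 0.79286 ≈ 0.8348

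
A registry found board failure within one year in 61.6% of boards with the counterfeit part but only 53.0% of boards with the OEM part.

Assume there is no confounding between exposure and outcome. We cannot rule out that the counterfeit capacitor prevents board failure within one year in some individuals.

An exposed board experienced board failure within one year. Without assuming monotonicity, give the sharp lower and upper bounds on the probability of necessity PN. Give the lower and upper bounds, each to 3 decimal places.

p₁ = 0.616, p₀ = 0.53.
Under exogeneity alone the bounds on PN are max{0,(p₁−p₀)/p₁} ≤ PN ≤ min{1,(1−p₀)/p₁}.
  lower = (p₁ − p₀)/p₁ = 0.086 / 0.616 ≈ 0.1396
  upper = min{1, (1 − p₀)/p₁} = 0.47 / 0.616 ≈ 0.7630

0.140 ≤ PN ≤ 0.763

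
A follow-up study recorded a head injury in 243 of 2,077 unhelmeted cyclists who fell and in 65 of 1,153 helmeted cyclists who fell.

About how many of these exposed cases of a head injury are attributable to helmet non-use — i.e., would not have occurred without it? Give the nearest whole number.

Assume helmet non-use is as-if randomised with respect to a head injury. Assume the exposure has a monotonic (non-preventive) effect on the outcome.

p₁ = P(outcome | exposed) = 243/2077 = 0.117
p₀ = P(outcome | unexposed) = 65/1153 = 0.056375
PN = (p₁ − p₀)/p₁ = (0.117 − 0.056375) / 0.117 ≈ 0.51815.
Attributable cases ≈ PN × (exposed cases) = 0.51815 × 243 ≈ 125.91.

about 126 cases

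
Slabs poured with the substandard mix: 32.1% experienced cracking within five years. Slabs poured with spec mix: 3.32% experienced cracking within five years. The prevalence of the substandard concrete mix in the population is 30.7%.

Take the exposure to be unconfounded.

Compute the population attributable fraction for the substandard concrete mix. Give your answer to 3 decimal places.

PAF ≈ 0.727

p₁ = 0.321, p₀ = 0.0332.
Overall risk P(Y=1) = π·p₁ + (1−π)·p₀ = 0.307×0.321 + 0.693×0.0332 = 0.12155.
Under exogeneity, PAF = [P(Y=1) − p₀] / P(Y=1).
PAF = (0.12155 − 0.0332) / 0.12155 ≈ 0.7269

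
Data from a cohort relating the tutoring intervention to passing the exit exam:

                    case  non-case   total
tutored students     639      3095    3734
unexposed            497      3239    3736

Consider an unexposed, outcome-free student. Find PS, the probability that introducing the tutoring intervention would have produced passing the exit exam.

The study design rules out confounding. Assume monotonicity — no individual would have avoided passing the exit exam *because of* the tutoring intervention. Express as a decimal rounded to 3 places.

p₁ = P(outcome | exposed) = 639/3734 = 0.17113
p₀ = P(outcome | unexposed) = 497/3736 = 0.13303
Under exogeneity and monotonicity, PS = (p₁ − p₀) / (1 − p₀).
PS = (0.17113 − 0.13303) / (1 − 0.13303) = 0.0381 / 0.86697 ≈ 0.0439

PS ≈ 0.044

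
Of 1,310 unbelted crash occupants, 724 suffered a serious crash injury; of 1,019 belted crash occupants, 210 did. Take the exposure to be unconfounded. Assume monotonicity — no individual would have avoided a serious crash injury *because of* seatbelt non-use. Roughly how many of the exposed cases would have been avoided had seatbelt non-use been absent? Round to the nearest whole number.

p₁ = P(outcome | exposed) = 724/1310 = 0.55267
p₀ = P(outcome | unexposed) = 210/1019 = 0.20608
PN = (p₁ − p₀)/p₁ = (0.55267 − 0.20608) / 0.55267 ≈ 0.62711.
Attributable cases ≈ PN × (exposed cases) = 0.62711 × 724 ≈ 454.03.

about 454 cases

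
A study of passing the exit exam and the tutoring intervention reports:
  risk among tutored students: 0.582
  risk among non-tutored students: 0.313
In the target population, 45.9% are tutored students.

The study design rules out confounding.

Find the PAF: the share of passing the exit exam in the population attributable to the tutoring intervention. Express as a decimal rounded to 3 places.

Let p₁ = 0.582, p₀ = 0.313.
Overall risk P(Y=1) = π·p₁ + (1−π)·p₀ = 0.459×0.582 + 0.541×0.313 = 0.43647.
Under exogeneity, PAF = [P(Y=1) − p₀] / P(Y=1).
PAF = (0.43647 − 0.313) / 0.43647 ≈ 0.2829

PAF ≈ 0.283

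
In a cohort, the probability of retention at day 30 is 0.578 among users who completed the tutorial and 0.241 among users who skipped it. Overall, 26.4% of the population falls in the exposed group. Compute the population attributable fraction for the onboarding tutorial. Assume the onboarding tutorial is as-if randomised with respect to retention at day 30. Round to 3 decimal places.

PAF ≈ 0.270

Let p₁ = 0.578, p₀ = 0.241.
Overall risk P(Y=1) = π·p₁ + (1−π)·p₀ = 0.264×0.578 + 0.736×0.241 = 0.32997.
Under exogeneity, PAF = [P(Y=1) − p₀] / P(Y=1).
PAF = (0.32997 − 0.241) / 0.32997 ≈ 0.2696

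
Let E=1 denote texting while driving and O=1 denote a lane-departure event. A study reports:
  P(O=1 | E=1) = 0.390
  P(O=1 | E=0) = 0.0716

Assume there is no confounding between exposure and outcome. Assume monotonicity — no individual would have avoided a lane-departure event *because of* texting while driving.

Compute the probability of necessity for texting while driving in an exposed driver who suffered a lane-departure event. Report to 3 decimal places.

Let p₁ = 0.39, p₀ = 0.0716.
Under exogeneity and monotonicity, PN = (p₁ − p₀) / p₁.
PN = (0.39 − 0.0716) / 0.39 = 0.3184 / 0.39 ≈ 0.8164

PN ≈ 0.816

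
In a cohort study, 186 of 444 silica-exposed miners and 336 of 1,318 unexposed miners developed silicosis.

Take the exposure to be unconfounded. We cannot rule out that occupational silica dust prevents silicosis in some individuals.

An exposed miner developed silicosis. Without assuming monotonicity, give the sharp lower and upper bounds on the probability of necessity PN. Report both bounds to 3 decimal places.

0.391 ≤ PN ≤ 1.000

p₁ = P(outcome | exposed) = 186/444 = 0.41892
p₀ = P(outcome | unexposed) = 336/1318 = 0.25493
Under exogeneity alone the bounds on PN are max{0,(p₁−p₀)/p₁} ≤ PN ≤ min{1,(1−p₀)/p₁}.
  lower = (p₁ − p₀)/p₁ = 0.16399 / 0.41892 ≈ 0.3915
  upper = min{1, (1 − p₀)/p₁} = 0.74507 / 0.41892 ≈ 1.7786 → capped at 1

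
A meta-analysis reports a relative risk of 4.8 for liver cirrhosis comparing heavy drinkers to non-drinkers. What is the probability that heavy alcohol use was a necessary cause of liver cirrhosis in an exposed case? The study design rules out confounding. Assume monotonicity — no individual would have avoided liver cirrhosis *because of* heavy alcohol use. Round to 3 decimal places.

PN ≈ 0.792

Under exogeneity and monotonicity, PN = (RR − 1) / RR = 1 − 1/RR.
PN = (4.8 − 1) / 4.8 = 3.8 / 4.8 ≈ 0.7917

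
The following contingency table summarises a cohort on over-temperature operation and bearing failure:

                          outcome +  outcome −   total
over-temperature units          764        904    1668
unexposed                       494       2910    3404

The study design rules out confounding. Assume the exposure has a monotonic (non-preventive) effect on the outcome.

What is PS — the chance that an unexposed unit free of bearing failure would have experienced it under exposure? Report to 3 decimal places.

p₁ = P(outcome | exposed) = 764/1668 = 0.45803
p₀ = P(outcome | unexposed) = 494/3404 = 0.14512
Under exogeneity and monotonicity, PS = (p₁ − p₀) / (1 − p₀).
PS = (0.45803 − 0.14512) / (1 − 0.14512) = 0.31291 / 0.85488 ≈ 0.3660

PS ≈ 0.366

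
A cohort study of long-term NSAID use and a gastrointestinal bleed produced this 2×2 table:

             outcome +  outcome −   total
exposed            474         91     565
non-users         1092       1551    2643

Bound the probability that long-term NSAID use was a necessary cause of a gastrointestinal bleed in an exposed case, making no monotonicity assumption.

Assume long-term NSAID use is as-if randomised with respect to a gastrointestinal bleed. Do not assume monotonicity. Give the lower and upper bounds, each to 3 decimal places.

p₁ = P(outcome | exposed) = 474/565 = 0.83894
p₀ = P(outcome | unexposed) = 1092/2643 = 0.41317
Under exogeneity alone the bounds on PN are max{0,(p₁−p₀)/p₁} ≤ PN ≤ min{1,(1−p₀)/p₁}.
  lower = (p₁ − p₀)/p₁ = 0.42577 / 0.83894 ≈ 0.5075
  upper = min{1, (1 − p₀)/p₁} = 0.58683 / 0.83894 ≈ 0.6995

0.508 ≤ PN ≤ 0.699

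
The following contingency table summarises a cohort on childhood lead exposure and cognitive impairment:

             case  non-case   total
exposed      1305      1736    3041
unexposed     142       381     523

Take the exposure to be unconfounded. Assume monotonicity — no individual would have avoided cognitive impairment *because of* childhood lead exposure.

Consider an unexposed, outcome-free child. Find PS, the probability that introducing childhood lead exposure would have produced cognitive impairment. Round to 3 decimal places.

p₁ = P(outcome | exposed) = 1305/3041 = 0.42914
p₀ = P(outcome | unexposed) = 142/523 = 0.27151
Under exogeneity and monotonicity, PS = (p₁ − p₀)/(1 − p₀).
PS = (0.42914 − 0.27151) / 0.72849 ≈ 0.2164

PS ≈ 0.216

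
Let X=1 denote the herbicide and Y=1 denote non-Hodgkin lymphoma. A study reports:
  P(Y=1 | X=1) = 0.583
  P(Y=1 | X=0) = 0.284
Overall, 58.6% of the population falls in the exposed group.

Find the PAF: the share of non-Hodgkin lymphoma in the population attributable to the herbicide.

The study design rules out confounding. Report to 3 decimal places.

PAF ≈ 0.382

Let p₁ = 0.583, p₀ = 0.284.
Overall risk P(Y=1) = π·p₁ + (1−π)·p₀ = 0.586×0.583 + 0.414×0.284 = 0.45921.
Under exogeneity, PAF = [P(Y=1) − p₀] / P(Y=1).
PAF = (0.45921 − 0.284) / 0.45921 ≈ 0.3816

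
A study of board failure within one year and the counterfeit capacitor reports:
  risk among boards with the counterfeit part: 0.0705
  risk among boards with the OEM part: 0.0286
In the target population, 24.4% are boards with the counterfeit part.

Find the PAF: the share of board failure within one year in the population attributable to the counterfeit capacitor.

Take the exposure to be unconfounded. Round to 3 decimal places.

Let p₁ = 0.0705, p₀ = 0.0286.
Overall risk P(Y=1) = π·p₁ + (1−π)·p₀ = 0.244×0.0705 + 0.756×0.0286 = 0.038824.
Under exogeneity, PAF = [P(Y=1) − p₀] / P(Y=1).
PAF = (0.038824 − 0.0286) / 0.038824 ≈ 0.2633

PAF ≈ 0.263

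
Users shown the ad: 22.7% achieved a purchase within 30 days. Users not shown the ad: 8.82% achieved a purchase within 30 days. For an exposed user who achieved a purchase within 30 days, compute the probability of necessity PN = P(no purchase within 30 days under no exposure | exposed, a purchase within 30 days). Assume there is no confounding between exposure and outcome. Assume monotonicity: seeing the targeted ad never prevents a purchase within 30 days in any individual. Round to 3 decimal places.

p₁ = 0.227, p₀ = 0.0882.
Under exogeneity and monotonicity, PN = (p₁ − p₀) / p₁.
PN = (0.227 − 0.0882) / 0.227 = 0.1388 / 0.227 ≈ 0.6115

PN ≈ 0.611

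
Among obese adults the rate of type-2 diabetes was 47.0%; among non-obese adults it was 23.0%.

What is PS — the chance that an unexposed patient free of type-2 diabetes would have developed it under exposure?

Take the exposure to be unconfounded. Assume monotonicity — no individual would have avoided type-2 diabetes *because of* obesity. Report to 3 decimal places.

p₁ = 0.47, p₀ = 0.23.
Under exogeneity and monotonicity, PS = (p₁ − p₀) / (1 − p₀).
PS = (0.47 − 0.23) / (1 − 0.23) = 0.24 / 0.77 ≈ 0.3117

PS ≈ 0.312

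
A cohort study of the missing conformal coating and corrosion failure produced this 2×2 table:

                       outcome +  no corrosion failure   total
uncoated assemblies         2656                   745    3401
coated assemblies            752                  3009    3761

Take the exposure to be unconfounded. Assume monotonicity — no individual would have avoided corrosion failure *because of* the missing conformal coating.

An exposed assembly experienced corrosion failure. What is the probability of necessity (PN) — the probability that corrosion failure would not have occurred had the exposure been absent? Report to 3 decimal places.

p₁ = P(outcome | exposed) = 2656/3401 = 0.78095
p₀ = P(outcome | unexposed) = 752/3761 = 0.19995
Under exogeneity and monotonicity, PN = (p₁ − p₀)/p₁.
PN = (0.78095 − 0.19995) / 0.78095 ≈ 0.7440

PN ≈ 0.744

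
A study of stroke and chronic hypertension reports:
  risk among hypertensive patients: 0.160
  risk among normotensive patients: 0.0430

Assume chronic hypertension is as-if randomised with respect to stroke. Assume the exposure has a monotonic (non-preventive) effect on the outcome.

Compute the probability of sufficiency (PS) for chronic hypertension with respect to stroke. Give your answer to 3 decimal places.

PS ≈ 0.122

Let p₁ = 0.16, p₀ = 0.043.
Under exogeneity and monotonicity, PS = (p₁ − p₀) / (1 − p₀).
PS = (0.16 − 0.043) / (1 − 0.043) = 0.117 / 0.957 ≈ 0.1223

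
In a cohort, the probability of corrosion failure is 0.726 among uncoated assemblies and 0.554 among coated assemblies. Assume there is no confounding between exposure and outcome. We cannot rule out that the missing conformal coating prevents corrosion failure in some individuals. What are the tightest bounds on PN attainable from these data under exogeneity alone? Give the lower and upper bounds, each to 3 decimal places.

Let p₁ = 0.726, p₀ = 0.554.
Under exogeneity alone the bounds on PN are max{0,(p₁−p₀)/p₁} ≤ PN ≤ min{1,(1−p₀)/p₁}.
  lower = (p₁ − p₀)/p₁ = 0.172 / 0.726 ≈ 0.2369
  upper = min{1, (1 − p₀)/p₁} = 0.446 / 0.726 ≈ 0.6143

0.237 ≤ PN ≤ 0.614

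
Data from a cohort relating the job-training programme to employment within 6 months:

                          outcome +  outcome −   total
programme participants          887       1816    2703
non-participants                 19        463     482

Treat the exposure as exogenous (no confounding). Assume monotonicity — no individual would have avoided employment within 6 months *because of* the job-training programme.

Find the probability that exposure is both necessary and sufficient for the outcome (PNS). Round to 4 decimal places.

PNS ≈ 0.2887

p₁ = P(outcome | exposed) = 887/2703 = 0.32815
p₀ = P(outcome | unexposed) = 19/482 = 0.039419
Under exogeneity and monotonicity, PNS = p₁ − p₀.
PNS = 0.32815 − 0.039419 = 0.28873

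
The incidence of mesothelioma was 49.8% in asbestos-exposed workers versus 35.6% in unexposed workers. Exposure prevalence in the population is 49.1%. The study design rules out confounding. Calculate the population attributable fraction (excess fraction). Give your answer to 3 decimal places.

PAF ≈ 0.164

p₁ = 0.498, p₀ = 0.356.
Overall risk P(Y=1) = π·p₁ + (1−π)·p₀ = 0.491×0.498 + 0.509×0.356 = 0.42572.
Under exogeneity, PAF = [P(Y=1) − p₀] / P(Y=1).
PAF = (0.42572 − 0.356) / 0.42572 ≈ 0.1638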